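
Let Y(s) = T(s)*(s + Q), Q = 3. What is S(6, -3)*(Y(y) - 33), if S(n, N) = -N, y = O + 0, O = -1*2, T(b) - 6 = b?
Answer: -87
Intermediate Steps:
T(b) = 6 + b
O = -2
y = -2 (y = -2 + 0 = -2)
Y(s) = (3 + s)*(6 + s) (Y(s) = (6 + s)*(s + 3) = (6 + s)*(3 + s) = (3 + s)*(6 + s))
S(6, -3)*(Y(y) - 33) = (-1*(-3))*((3 - 2)*(6 - 2) - 33) = 3*(1*4 - 33) = 3*(4 - 33) = 3*(-29) = -87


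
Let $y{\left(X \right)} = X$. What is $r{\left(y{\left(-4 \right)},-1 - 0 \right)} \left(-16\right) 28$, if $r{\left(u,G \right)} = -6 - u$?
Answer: $896$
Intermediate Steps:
$r{\left(y{\left(-4 \right)},-1 - 0 \right)} \left(-16\right) 28 = \left(-6 - -4\right) \left(-16\right) 28 = \left(-6 + 4\right) \left(-16\right) 28 = \left(-2\right) \left(-16\right) 28 = 32 \cdot 28 = 896$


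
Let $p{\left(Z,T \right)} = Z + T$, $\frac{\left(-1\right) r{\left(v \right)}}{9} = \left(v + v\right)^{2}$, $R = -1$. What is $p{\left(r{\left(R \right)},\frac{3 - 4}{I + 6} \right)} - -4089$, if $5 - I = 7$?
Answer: $\frac{16211}{4} \approx 4052.8$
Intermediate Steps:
$I = -2$ ($I = 5 - 7 = -2$)
$r{\left(v \right)} = - 36 v^{2}$ ($r{\left(v \right)} = - 9 \left(v + v\right)^{2} = - 9 \left(2 v\right)^{2} = - 9 \cdot 4 v^{2} = - 36 v^{2}$)
$p{\left(Z,T \right)} = T + Z$
$p{\left(r{\left(R \right)},\frac{3 - 4}{I + 6} \right)} - -4089 = \left(\frac{3 - 4}{-2 + 6} - 36 \left(-1\right)^{2}\right) - -4089 = \left(- \frac{1}{4} - 36\right) + 4089 = - \frac{145}{4} + 4089 = \frac{16211}{4}$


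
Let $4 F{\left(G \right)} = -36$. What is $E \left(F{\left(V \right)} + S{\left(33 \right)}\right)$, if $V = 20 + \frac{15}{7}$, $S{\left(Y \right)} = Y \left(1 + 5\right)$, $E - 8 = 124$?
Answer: $24948$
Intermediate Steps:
$E = 132$ ($E = 8 + 124 = 132$)
$S{\left(Y \right)} = 6 Y$ ($S{\left(Y \right)} = Y 6 = 6 Y$)
$V = \frac{155}{7}$ ($V = 20 + 15 \cdot \frac{1}{7} = 20 + \frac{15}{7} = \frac{155}{7} \approx 22.143$)
$F{\left(G \right)} = -9$ ($F{\left(G \right)} = \frac{1}{4} \left(-36\right) = -9$)
$E \left(F{\left(V \right)} + S{\left(33 \right)}\right) = 132 \left(-9 + 6 \cdot 33\right) = 132 \left(-9 + 198\right) = 132 \cdot 189 = 24948$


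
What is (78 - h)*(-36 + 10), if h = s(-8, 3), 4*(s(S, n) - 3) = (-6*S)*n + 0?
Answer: -1014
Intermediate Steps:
s(S, n) = 3 - 3*S*n/2 (s(S, n) = 3 + ((-6*S)*n + 0)/4 = 3 + (-6*S*n + 0)/4 = 3 + (-6*S*n)/4 = 3 - 3*S*n/2)
h = 39 (h = 3 - 3/2*(-8)*3 = 3 + 36 = 39)
(78 - h)*(-36 + 10) = (78 - 1*39)*(-36 + 10) = (78 - 39)*(-26) = 39*(-26) = -1014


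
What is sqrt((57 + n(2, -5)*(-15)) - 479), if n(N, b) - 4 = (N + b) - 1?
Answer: I*sqrt(422) ≈ 20.543*I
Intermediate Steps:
n(N, b) = 3 + N + b (n(N, b) = 4 + ((N + b) - 1) = 4 + (-1 + N + b) = 3 + N + b)
sqrt((57 + n(2, -5)*(-15)) - 479) = sqrt((57 + (3 + 2 - 5)*(-15)) - 479) = sqrt((57 + 0*(-15)) - 479) = sqrt((57 + 0) - 479) = sqrt(57 - 479) = sqrt(-422) = I*sqrt(422)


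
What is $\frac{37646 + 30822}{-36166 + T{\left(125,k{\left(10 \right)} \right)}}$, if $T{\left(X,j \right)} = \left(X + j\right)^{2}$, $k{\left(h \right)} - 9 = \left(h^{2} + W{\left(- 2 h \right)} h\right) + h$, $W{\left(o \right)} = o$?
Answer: $- \frac{34234}{17115} \approx -2.0002$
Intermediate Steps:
$k{\left(h \right)} = 9 + h - h^{2}$ ($k{\left(h \right)} = 9 + \left(\left(h^{2} + - 2 h h\right) + h\right) = 9 + \left(\left(h^{2} - 2 h^{2}\right) + h\right) = 9 - \left(h^{2} - h\right) = 9 + h - h^{2}$)
$\frac{37646 + 30822}{-36166 + T{\left(125,k{\left(10 \right)} \right)}} = \frac{37646 + 30822}{-36166 + \left(125 + \left(9 + 10 - 10^{2}\right)\right)^{2}} = \frac{68468}{-36166 + \left(125 + \left(9 + 10 - 100\right)\right)^{2}} = \frac{68468}{-36166 + \left(125 - 81\right)^{2}} = \frac{68468}{-36166 + 44^{2}} = \frac{68468}{-36166 + 1936} = \frac{68468}{-34230} = 68468 \left(- \frac{1}{34230}\right) = - \frac{34234}{17115}$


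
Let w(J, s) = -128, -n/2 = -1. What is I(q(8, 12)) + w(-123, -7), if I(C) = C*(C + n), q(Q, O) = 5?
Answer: -93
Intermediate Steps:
n = 2 (n = -2*(-1) = 2)
I(C) = C*(2 + C) (I(C) = C*(C + 2) = C*(2 + C))
I(q(8, 12)) + w(-123, -7) = 5*(2 + 5) - 128 = 5*7 - 128 = 35 - 128 = -93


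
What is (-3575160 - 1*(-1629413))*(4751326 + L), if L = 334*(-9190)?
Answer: -3272485723902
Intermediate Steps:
L = -3069460
(-3575160 - 1*(-1629413))*(4751326 + L) = (-3575160 - 1*(-1629413))*(4751326 - 3069460) = (-3575160 + 1629413)*1681866 = -1945747*1681866 = -3272485723902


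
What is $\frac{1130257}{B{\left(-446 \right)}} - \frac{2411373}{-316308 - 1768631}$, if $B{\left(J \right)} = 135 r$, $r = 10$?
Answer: $\frac{2359772252873}{2814667650} \approx 838.38$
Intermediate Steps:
$B{\left(J \right)} = 1350$ ($B{\left(J \right)} = 135 \cdot 10 = 1350$)
$\frac{1130257}{B{\left(-446 \right)}} - \frac{2411373}{-316308 - 1768631} = \frac{1130257}{1350} - \frac{2411373}{-316308 - 1768631} = 1130257 \cdot \frac{1}{1350} - \frac{2411373}{-316308 - 1768631} = \frac{1130257}{1350} - \frac{2411373}{-2084939} = \frac{1130257}{1350} - - \frac{2411373}{2084939} = \frac{1130257}{1350} + \frac{2411373}{2084939} = \frac{2359772252873}{2814667650}$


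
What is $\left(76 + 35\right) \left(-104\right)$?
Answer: $-11544$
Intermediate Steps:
$\left(76 + 35\right) \left(-104\right) = 111 \left(-104\right) = -11544$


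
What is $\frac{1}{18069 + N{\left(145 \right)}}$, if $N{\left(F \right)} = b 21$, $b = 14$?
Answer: $\frac{1}{18363} \approx 5.4457 \cdot 10^{-5}$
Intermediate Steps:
$N{\left(F \right)} = 294$ ($N{\left(F \right)} = 14 \cdot 21 = 294$)
$\frac{1}{18069 + N{\left(145 \right)}} = \frac{1}{18069 + 294} = \frac{1}{18363}$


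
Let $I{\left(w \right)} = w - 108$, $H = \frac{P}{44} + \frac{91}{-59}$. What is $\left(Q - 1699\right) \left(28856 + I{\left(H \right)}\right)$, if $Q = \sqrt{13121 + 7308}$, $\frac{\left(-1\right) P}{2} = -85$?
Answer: $- \frac{63403140983}{1298} + \frac{37317917 \sqrt{20429}}{1298} \approx -4.4738 \cdot 10^{7}$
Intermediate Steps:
$P = 170$ ($P = \left(-2\right) \left(-85\right) = 170$)
$Q = \sqrt{20429} \approx 142.93$
$H = \frac{3013}{1298}$ ($H = \frac{170}{44} + \frac{91}{-59} = 170 \cdot \frac{1}{44} + 91 \left(- \frac{1}{59}\right) = \frac{85}{22} - \frac{91}{59} = \frac{3013}{1298} \approx 2.3213$)
$I{\left(w \right)} = -108 + w$
$\left(Q - 1699\right) \left(28856 + I{\left(H \right)}\right) = \left(\sqrt{20429} - 1699\right) \left(28856 + \left(-108 + \frac{3013}{1298}\right)\right) = \left(-1699 + \sqrt{20429}\right) \left(28856 - \frac{137171}{1298}\right) = \left(-1699 + \sqrt{20429}\right) \frac{37317917}{1298} = - \frac{63403140983}{1298} + \frac{37317917 \sqrt{20429}}{1298}$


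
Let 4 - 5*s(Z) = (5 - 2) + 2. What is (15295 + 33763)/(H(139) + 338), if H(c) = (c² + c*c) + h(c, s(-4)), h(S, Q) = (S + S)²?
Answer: 24529/58132 ≈ 0.42195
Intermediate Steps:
s(Z) = -⅕ (s(Z) = ⅘ - ((5 - 2) + 2)/5 = ⅘ - (3 + 2)/5 = ⅘ - ⅕*5 = ⅘ - 1 = -⅕)
h(S, Q) = 4*S² (h(S, Q) = (2*S)² = 4*S²)
H(c) = 6*c² (H(c) = (c² + c*c) + 4*c² = (c² + c²) + 4*c² = 2*c² + 4*c² = 6*c²)
(15295 + 33763)/(H(139) + 338) = (15295 + 33763)/(6*139² + 338) = 49058/(6*19321 + 338) = 49058/(115926 + 338) = 49058/116264 = 49058*(1/116264) = 24529/58132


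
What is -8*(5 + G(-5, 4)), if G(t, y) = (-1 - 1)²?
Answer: -72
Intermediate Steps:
G(t, y) = 4 (G(t, y) = (-2)² = 4)
-8*(5 + G(-5, 4)) = -8*(5 + 4) = -8*9 = -72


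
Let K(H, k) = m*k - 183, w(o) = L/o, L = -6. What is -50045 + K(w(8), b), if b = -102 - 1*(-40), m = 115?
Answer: -57358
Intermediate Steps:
b = -62 (b = -102 + 40 = -62)
w(o) = -6/o
K(H, k) = -183 + 115*k (K(H, k) = 115*k - 183 = -183 + 115*k)
-50045 + K(w(8), b) = -50045 + (-183 + 115*(-62)) = -50045 + (-183 - 7130) = -50045 - 7313 = -57358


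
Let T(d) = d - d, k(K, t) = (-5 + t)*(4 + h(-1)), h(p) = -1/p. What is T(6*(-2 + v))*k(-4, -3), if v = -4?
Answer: 0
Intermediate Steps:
k(K, t) = -25 + 5*t (k(K, t) = (-5 + t)*(4 - 1/(-1)) = (-5 + t)*(4 - 1*(-1)) = (-5 + t)*(4 + 1) = (-5 + t)*5 = -25 + 5*t)
T(d) = 0
T(6*(-2 + v))*k(-4, -3) = 0*(-25 + 5*(-3)) = 0*(-25 - 15) = 0*(-40) = 0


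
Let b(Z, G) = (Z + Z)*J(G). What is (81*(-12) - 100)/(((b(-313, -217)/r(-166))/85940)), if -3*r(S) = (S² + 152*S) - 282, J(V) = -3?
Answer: 94062361280/2817 ≈ 3.3391e+7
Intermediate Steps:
b(Z, G) = -6*Z (b(Z, G) = (Z + Z)*(-3) = (2*Z)*(-3) = -6*Z)
r(S) = 94 - 152*S/3 - S²/3 (r(S) = -((S² + 152*S) - 282)/3 = -(-282 + S² + 152*S)/3 = 94 - 152*S/3 - S²/3)
(81*(-12) - 100)/(((b(-313, -217)/r(-166))/85940)) = (81*(-12) - 100)/((((-6*(-313))/(94 - 152/3*(-166) - ⅓*(-166)²))/85940)) = (-972 - 100)/(((1878/(94 + 25232/3 - ⅓*27556))*(1/85940))) = -1072/((1878/(94 + 25232/3 - 27556/3))*(1/85940)) = -1072/((1878/(-2042/3))*(1/85940)) = -1072/((1878*(-3/2042))*(1/85940)) = -1072/((-2817/1021*1/85940)) = -1072/(-2817/87744740) = -1072*(-87744740/2817) = 94062361280/2817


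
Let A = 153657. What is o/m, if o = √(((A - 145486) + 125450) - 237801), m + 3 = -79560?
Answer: -2*I*√26045/79563 ≈ -0.0040568*I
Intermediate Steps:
m = -79563 (m = -3 - 79560 = -79563)
o = 2*I*√26045 (o = √(((153657 - 145486) + 125450) - 237801) = √((8171 + 125450) - 237801) = √(133621 - 237801) = √(-104180) = 2*I*√26045 ≈ 322.77*I)
o/m = (2*I*√26045)/(-79563) = (2*I*√26045)*(-1/79563) = -2*I*√26045/79563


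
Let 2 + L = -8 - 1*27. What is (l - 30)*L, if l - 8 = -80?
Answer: 3774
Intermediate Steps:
l = -72 (l = 8 - 80 = -72)
L = -37 (L = -2 + (-8 - 1*27) = -2 + (-8 - 27) = -2 - 35 = -37)
(l - 30)*L = (-72 - 30)*(-37) = -102*(-37) = 3774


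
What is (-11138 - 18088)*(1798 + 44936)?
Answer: -1365847884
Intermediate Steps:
(-11138 - 18088)*(1798 + 44936) = -29226*46734 = -1365847884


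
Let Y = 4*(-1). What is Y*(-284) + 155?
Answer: 1291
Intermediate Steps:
Y = -4
Y*(-284) + 155 = -4*(-284) + 155 = 1136 + 155 = 1291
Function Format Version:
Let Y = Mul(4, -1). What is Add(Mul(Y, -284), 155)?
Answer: 1291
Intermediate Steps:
Y = -4
Add(Mul(Y, -284), 155) = Add(Mul(-4, -284), 155) = Add(1136, 155) = 1291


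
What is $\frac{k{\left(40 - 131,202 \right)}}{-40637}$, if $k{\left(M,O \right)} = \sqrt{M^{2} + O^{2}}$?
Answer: $- \frac{\sqrt{49085}}{40637} \approx -0.005452$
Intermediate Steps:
$\frac{k{\left(40 - 131,202 \right)}}{-40637} = \frac{\sqrt{\left(40 - 131\right)^{2} + 202^{2}}}{-40637} = \sqrt{\left(-91\right)^{2} + 40804} \left(- \frac{1}{40637}\right) = \sqrt{8281 + 40804} \left(- \frac{1}{40637}\right) = \sqrt{49085} \left(- \frac{1}{40637}\right) = - \frac{\sqrt{49085}}{40637}$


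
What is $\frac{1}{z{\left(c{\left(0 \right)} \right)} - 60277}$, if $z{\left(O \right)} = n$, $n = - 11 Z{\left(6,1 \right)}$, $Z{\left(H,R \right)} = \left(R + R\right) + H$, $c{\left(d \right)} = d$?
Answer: $- \frac{1}{60365} \approx -1.6566 \cdot 10^{-5}$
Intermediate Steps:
$Z{\left(H,R \right)} = H + 2 R$ ($Z{\left(H,R \right)} = 2 R + H = H + 2 R$)
$n = -88$ ($n = - 11 \left(6 + 2 \cdot 1\right) = - 11 \left(6 + 2\right) = - 11 \cdot 8 = \left(-1\right) 88 = -88$)
$z{\left(O \right)} = -88$
$\frac{1}{z{\left(c{\left(0 \right)} \right)} - 60277} = \frac{1}{-88 - 60277} = \frac{1}{-60365} = - \frac{1}{60365}$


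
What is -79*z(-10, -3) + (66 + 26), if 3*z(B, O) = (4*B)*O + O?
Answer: -2989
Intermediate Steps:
z(B, O) = O/3 + 4*B*O/3 (z(B, O) = ((4*B)*O + O)/3 = (4*B*O + O)/3 = (O + 4*B*O)/3 = O/3 + 4*B*O/3)
-79*z(-10, -3) + (66 + 26) = -79*(-3)*(1 + 4*(-10))/3 + (66 + 26) = -79*(-3)*(1 - 40)/3 + 92 = -79*(-3)*(-39)/3 + 92 = -79*39 + 92 = -3081 + 92 = -2989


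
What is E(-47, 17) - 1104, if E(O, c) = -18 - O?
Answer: -1075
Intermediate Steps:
E(-47, 17) - 1104 = (-18 - 1*(-47)) - 1104 = (-18 + 47) - 1104 = 29 - 1104 = -1075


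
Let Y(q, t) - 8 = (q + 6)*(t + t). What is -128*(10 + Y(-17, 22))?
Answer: 59648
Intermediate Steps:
Y(q, t) = 8 + 2*t*(6 + q) (Y(q, t) = 8 + (q + 6)*(t + t) = 8 + (6 + q)*(2*t) = 8 + 2*t*(6 + q))
-128*(10 + Y(-17, 22)) = -128*(10 + (8 + 12*22 + 2*(-17)*22)) = -128*(10 + (8 + 264 - 748)) = -128*(10 - 476) = -128*(-466) = 59648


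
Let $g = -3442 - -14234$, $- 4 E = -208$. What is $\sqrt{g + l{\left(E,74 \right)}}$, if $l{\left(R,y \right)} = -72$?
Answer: $4 \sqrt{670} \approx 103.54$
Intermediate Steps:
$E = 52$ ($E = \left(- \frac{1}{4}\right) \left(-208\right) = 52$)
$g = 10792$ ($g = -3442 + 14234 = 10792$)
$\sqrt{g + l{\left(E,74 \right)}} = \sqrt{10792 - 72} = \sqrt{10720} = 4 \sqrt{670}$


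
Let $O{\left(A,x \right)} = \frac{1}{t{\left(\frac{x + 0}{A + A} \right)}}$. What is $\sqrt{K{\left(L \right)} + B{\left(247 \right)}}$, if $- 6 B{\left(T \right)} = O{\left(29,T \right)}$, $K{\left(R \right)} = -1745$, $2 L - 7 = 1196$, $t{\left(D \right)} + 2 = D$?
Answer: $\frac{i \sqrt{269524902}}{393} \approx 41.774 i$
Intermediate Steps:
$t{\left(D \right)} = -2 + D$
$L = \frac{1203}{2}$ ($L = \frac{7}{2} + \frac{1}{2} \cdot 1196 = \frac{7}{2} + 598 = \frac{1203}{2} \approx 601.5$)
$O{\left(A,x \right)} = \frac{1}{-2 + \frac{x}{2 A}}$ ($O{\left(A,x \right)} = \frac{1}{-2 + \frac{x + 0}{A + A}} = \frac{1}{-2 + \frac{x}{2 A}}$)
$B{\left(T \right)} = - \frac{29}{3 \left(-116 + T\right)}$ ($B{\left(T \right)} = - \frac{2 \cdot 29 \frac{1}{T - 116}}{6} = - \frac{2 \cdot 29 \frac{1}{-116 + T}}{6} = - \frac{58 \frac{1}{-116 + T}}{6} = - \frac{29}{3 \left(-116 + T\right)}$)
$\sqrt{K{\left(L \right)} + B{\left(247 \right)}} = \sqrt{-1745 - \frac{29}{-348 + 3 \cdot 247}} = \sqrt{-1745 - \frac{29}{-348 + 741}} = \sqrt{-1745 - \frac{29}{393}} = \sqrt{- \frac{685814}{393}} = \frac{i \sqrt{269524902}}{393}$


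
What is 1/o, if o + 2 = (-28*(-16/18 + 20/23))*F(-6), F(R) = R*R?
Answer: 23/402 ≈ 0.057214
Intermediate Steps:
F(R) = R**2
o = 402/23 (o = -2 - 28*(-16/18 + 20/23)*(-6)**2 = -2 - 28*(-16*1/18 + 20*(1/23))*36 = -2 - 28*(-8/9 + 20/23)*36 = -2 - 28*(-4/207)*36 = -2 + (112/207)*36 = -2 + 448/23 = 402/23 ≈ 17.478)
1/o = 1/(402/23) = 23/402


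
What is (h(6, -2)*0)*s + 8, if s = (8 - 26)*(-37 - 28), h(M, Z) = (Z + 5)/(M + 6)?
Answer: 8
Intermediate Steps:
h(M, Z) = (5 + Z)/(6 + M)
s = 1170 (s = -18*(-65) = 1170)
(h(6, -2)*0)*s + 8 = (((5 - 2)/(6 + 6))*0)*1170 + 8 = ((3/12)*0)*1170 + 8 = (((1/12)*3)*0)*1170 + 8 = ((¼)*0)*1170 + 8 = 0*1170 + 8 = 0 + 8 = 8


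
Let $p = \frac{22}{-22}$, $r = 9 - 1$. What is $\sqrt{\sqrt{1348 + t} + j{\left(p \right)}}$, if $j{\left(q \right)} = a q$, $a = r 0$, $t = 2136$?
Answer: $\sqrt{2} \sqrt[4]{871} \approx 7.6828$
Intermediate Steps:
$r = 8$
$a = 0$ ($a = 8 \cdot 0 = 0$)
$p = -1$ ($p = 22 \left(- \frac{1}{22}\right) = -1$)
$j{\left(q \right)} = 0$ ($j{\left(q \right)} = 0 q = 0$)
$\sqrt{\sqrt{1348 + t} + j{\left(p \right)}} = \sqrt{\sqrt{1348 + 2136} + 0} = \sqrt{\sqrt{3484} + 0} = \sqrt{2 \sqrt{871} + 0} = \sqrt{2 \sqrt{871}} = \sqrt{2} \sqrt[4]{871}$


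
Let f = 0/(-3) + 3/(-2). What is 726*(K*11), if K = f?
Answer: -11979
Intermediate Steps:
f = -3/2 (f = 0*(-⅓) + 3*(-½) = 0 - 3/2 = -3/2 ≈ -1.5000)
K = -3/2 ≈ -1.5000
726*(K*11) = 726*(-3/2*11) = 726*(-33/2) = -11979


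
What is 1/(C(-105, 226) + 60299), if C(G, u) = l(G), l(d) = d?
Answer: 1/60194 ≈ 1.6613e-5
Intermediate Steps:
C(G, u) = G
1/(C(-105, 226) + 60299) = 1/(-105 + 60299) = 1/60194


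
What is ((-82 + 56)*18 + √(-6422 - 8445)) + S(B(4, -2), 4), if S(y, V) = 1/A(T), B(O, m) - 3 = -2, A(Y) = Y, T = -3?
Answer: -1405/3 + I*√14867 ≈ -468.33 + 121.93*I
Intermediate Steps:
B(O, m) = 1 (B(O, m) = 3 - 2 = 1)
S(y, V) = -⅓ (S(y, V) = 1/(-3) = -⅓)
((-82 + 56)*18 + √(-6422 - 8445)) + S(B(4, -2), 4) = ((-82 + 56)*18 + √(-6422 - 8445)) - ⅓ = (-26*18 + √(-14867)) - ⅓ = (-468 + I*√14867) - ⅓ = -1405/3 + I*√14867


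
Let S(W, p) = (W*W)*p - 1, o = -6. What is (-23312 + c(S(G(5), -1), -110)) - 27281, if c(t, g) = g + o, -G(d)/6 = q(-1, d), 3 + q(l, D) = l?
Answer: -50709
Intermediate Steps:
q(l, D) = -3 + l
G(d) = 24 (G(d) = -6*(-3 - 1) = -6*(-4) = 24)
S(W, p) = -1 + p*W² (S(W, p) = W²*p - 1 = p*W² - 1 = -1 + p*W²)
c(t, g) = -6 + g (c(t, g) = g - 6 = -6 + g)
(-23312 + c(S(G(5), -1), -110)) - 27281 = (-23312 + (-6 - 110)) - 27281 = (-23312 - 116) - 27281 = -23428 - 27281 = -50709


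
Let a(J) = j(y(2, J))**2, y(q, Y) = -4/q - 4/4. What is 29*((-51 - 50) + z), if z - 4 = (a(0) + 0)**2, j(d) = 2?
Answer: -2349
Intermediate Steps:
y(q, Y) = -1 - 4/q (y(q, Y) = -4/q - 4*1/4 = -4/q - 1 = -1 - 4/q)
a(J) = 4 (a(J) = 2**2 = 4)
z = 20 (z = 4 + (4 + 0)**2 = 4 + 4**2 = 4 + 16 = 20)
29*((-51 - 50) + z) = 29*((-51 - 50) + 20) = 29*(-101 + 20) = 29*(-81) = -2349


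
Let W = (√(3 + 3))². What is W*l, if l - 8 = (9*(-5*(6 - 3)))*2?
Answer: -1572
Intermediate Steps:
l = -262 (l = 8 + (9*(-5*(6 - 3)))*2 = 8 + (9*(-5*3))*2 = 8 + (9*(-15))*2 = 8 - 135*2 = 8 - 270 = -262)
W = 6 (W = (√6)² = 6)
W*l = 6*(-262) = -1572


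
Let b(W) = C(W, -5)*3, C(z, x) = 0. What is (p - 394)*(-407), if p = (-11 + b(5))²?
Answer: 111111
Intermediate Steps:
b(W) = 0 (b(W) = 0*3 = 0)
p = 121 (p = (-11 + 0)² = (-11)² = 121)
(p - 394)*(-407) = (121 - 394)*(-407) = -273*(-407) = 111111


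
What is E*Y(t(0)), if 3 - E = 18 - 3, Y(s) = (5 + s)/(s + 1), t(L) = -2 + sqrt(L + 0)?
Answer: 36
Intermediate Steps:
t(L) = -2 + sqrt(L)
Y(s) = (5 + s)/(1 + s)
E = -12 (E = 3 - (18 - 3) = 3 - 1*15 = 3 - 15 = -12)
E*Y(t(0)) = -12*(5 + (-2 + sqrt(0)))/(1 + (-2 + sqrt(0))) = -12*(5 + (-2 + 0))/(1 + (-2 + 0)) = -12*(5 - 2)/(1 - 2) = -12*3/(-1) = -(-12)*3 = -12*(-3) = 36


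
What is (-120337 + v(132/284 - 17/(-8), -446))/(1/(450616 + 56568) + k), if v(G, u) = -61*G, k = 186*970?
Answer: -4339031837506/6496935746951 ≈ -0.66786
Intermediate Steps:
k = 180420
(-120337 + v(132/284 - 17/(-8), -446))/(1/(450616 + 56568) + k) = (-120337 - 61*(132/284 - 17/(-8)))/(1/(450616 + 56568) + 180420) = (-120337 - 61*(132*(1/284) - 17*(-⅛)))/(1/507184 + 180420) = (-120337 - 61*(33/71 + 17/8))/(1/507184 + 180420) = (-120337 - 61*1471/568)/(91506137281/507184) = (-120337 - 89731/568)*(507184/91506137281) = -68441147/568*507184/91506137281 = -4339031837506/6496935746951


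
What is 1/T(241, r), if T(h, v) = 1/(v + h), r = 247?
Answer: 488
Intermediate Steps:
T(h, v) = 1/(h + v)
1/T(241, r) = 1/(1/(241 + 247)) = 1/(1/488) = 488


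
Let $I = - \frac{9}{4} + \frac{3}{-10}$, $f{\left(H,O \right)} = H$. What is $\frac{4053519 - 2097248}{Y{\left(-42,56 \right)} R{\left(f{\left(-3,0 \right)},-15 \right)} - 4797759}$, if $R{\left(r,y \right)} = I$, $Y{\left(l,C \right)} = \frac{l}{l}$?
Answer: $- \frac{39125420}{95955231} \approx -0.40775$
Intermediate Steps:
$Y{\left(l,C \right)} = 1$
$I = - \frac{51}{20}$ ($I = \left(-9\right) \frac{1}{4} + 3 \left(- \frac{1}{10}\right) = - \frac{9}{4} - \frac{3}{10} = - \frac{51}{20} \approx -2.55$)
$R{\left(r,y \right)} = - \frac{51}{20}$
$\frac{4053519 - 2097248}{Y{\left(-42,56 \right)} R{\left(f{\left(-3,0 \right)},-15 \right)} - 4797759} = \frac{4053519 - 2097248}{1 \left(- \frac{51}{20}\right) - 4797759} = \frac{4053519 - 2097248}{- \frac{51}{20} - 4797759} = \frac{1956271}{- \frac{95955231}{20}} = 1956271 \left(- \frac{20}{95955231}\right) = - \frac{39125420}{95955231}$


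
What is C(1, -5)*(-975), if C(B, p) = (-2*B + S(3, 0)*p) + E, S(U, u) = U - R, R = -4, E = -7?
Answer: 42900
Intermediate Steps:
S(U, u) = 4 + U (S(U, u) = U - 1*(-4) = U + 4 = 4 + U)
C(B, p) = -7 - 2*B + 7*p (C(B, p) = (-2*B + (4 + 3)*p) - 7 = (-2*B + 7*p) - 7 = -7 - 2*B + 7*p)
C(1, -5)*(-975) = (-7 - 2*1 + 7*(-5))*(-975) = (-7 - 2 - 35)*(-975) = -44*(-975) = 42900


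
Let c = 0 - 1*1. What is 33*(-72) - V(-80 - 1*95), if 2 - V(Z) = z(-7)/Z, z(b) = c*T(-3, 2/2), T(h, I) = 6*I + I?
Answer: -59449/25 ≈ -2378.0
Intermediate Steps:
T(h, I) = 7*I
c = -1 (c = 0 - 1 = -1)
z(b) = -7 (z(b) = -7*2/2 = -7*2*(1/2) = -7)
V(Z) = 2 + 7/Z (V(Z) = 2 - (-7)/Z = 2 + 7/Z)
33*(-72) - V(-80 - 1*95) = 33*(-72) - (2 + 7/(-80 - 1*95)) = -2376 - (2 + 7/(-80 - 95)) = -2376 - (2 + 7/(-175)) = -2376 - (2 + 7*(-1/175)) = -2376 - (2 - 1/25) = -2376 - 1*49/25 = -2376 - 49/25 = -59449/25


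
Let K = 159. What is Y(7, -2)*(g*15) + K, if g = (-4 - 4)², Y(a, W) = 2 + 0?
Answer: 2079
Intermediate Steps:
Y(a, W) = 2
g = 64 (g = (-8)² = 64)
Y(7, -2)*(g*15) + K = 2*(64*15) + 159 = 2*960 + 159 = 1920 + 159 = 2079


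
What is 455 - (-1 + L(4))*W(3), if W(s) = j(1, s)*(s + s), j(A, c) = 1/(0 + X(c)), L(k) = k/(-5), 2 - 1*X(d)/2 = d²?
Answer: 15898/35 ≈ 454.23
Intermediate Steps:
X(d) = 4 - 2*d²
L(k) = -k/5 (L(k) = k*(-⅕) = -k/5)
j(A, c) = 1/(4 - 2*c²) (j(A, c) = 1/(0 + (4 - 2*c²)) = 1/(4 - 2*c²))
W(s) = -2*s/(-4 + 2*s²) (W(s) = (-1/(-4 + 2*s²))*(s + s) = (-1/(-4 + 2*s²))*(2*s) = -2*s/(-4 + 2*s²))
455 - (-1 + L(4))*W(3) = 455 - (-1 - ⅕*4)*(-1*3/(-2 + 3²)) = 455 - (-1 - ⅘)*(-1*3/(-2 + 9)) = 455 - (-9)*(-1*3/7)/5 = 455 - (-9)*(-1*3*⅐)/5 = 455 - (-9)*(-3)/(5*7) = 455 - 1*27/35 = 455 - 27/35 = 15898/35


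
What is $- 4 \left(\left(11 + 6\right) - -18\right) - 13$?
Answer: $-153$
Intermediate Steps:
$- 4 \left(\left(11 + 6\right) - -18\right) - 13 = - 4 \left(17 + 18\right) - 13 = \left(-4\right) 35 - 13 = -140 - 13 = -153$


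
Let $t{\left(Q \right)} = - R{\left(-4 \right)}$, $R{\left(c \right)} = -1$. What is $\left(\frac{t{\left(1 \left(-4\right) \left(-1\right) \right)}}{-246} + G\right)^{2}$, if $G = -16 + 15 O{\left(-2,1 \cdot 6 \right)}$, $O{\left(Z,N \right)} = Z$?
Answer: $\frac{128074489}{60516} \approx 2116.4$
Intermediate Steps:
$t{\left(Q \right)} = 1$ ($t{\left(Q \right)} = \left(-1\right) \left(-1\right) = 1$)
$G = -46$ ($G = -16 + 15 \left(-2\right) = -16 - 30 = -46$)
$\left(\frac{t{\left(1 \left(-4\right) \left(-1\right) \right)}}{-246} + G\right)^{2} = \left(1 \frac{1}{-246} - 46\right)^{2} = \left(1 \left(- \frac{1}{246}\right) - 46\right)^{2} = \left(- \frac{1}{246} - 46\right)^{2} = \left(- \frac{11317}{246}\right)^{2} = \frac{128074489}{60516}$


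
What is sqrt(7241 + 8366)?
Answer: sqrt(15607) ≈ 124.93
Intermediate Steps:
sqrt(7241 + 8366) = sqrt(15607)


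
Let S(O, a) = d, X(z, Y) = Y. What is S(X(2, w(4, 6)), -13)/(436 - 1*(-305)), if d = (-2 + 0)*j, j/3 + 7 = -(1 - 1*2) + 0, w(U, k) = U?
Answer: 12/247 ≈ 0.048583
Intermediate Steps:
j = -18 (j = -21 + 3*(-(1 - 1*2) + 0) = -21 + 3*(-(1 - 2) + 0) = -21 + 3*(-1*(-1) + 0) = -21 + 3*(1 + 0) = -21 + 3*1 = -21 + 3 = -18)
d = 36 (d = (-2 + 0)*(-18) = -2*(-18) = 36)
S(O, a) = 36
S(X(2, w(4, 6)), -13)/(436 - 1*(-305)) = 36/(436 - 1*(-305)) = 36/(436 + 305) = 36/741 = 36*(1/741) = 12/247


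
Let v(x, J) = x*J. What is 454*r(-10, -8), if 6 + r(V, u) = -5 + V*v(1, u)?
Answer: 31326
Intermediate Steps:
v(x, J) = J*x
r(V, u) = -11 + V*u (r(V, u) = -6 + (-5 + V*(u*1)) = -6 + (-5 + V*u) = -11 + V*u)
454*r(-10, -8) = 454*(-11 - 10*(-8)) = 454*(-11 + 80) = 454*69 = 31326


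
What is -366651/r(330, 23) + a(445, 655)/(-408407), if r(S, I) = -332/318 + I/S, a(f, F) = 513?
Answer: 2619002174655897/6959663687 ≈ 3.7631e+5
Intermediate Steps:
r(S, I) = -166/159 + I/S (r(S, I) = -332*1/318 + I/S = -166/159 + I/S)
-366651/r(330, 23) + a(445, 655)/(-408407) = -366651/(-166/159 + 23/330) + 513/(-408407) = -366651/(-166/159 + 23*(1/330)) + 513*(-1/408407) = -366651/(-166/159 + 23/330) - 513/408407 = -366651/(-17041/17490) - 513/408407 = -366651*(-17490/17041) - 513/408407 = 6412725990/17041 - 513/408407 = 2619002174655897/6959663687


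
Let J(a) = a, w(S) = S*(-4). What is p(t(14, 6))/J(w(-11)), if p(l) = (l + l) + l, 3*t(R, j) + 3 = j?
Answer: 3/44 ≈ 0.068182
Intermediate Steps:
w(S) = -4*S
t(R, j) = -1 + j/3
p(l) = 3*l (p(l) = 2*l + l = 3*l)
p(t(14, 6))/J(w(-11)) = (3*(-1 + (⅓)*6))/((-4*(-11))) = (3*(-1 + 2))/44 = (3*1)*(1/44) = 3*(1/44) = 3/44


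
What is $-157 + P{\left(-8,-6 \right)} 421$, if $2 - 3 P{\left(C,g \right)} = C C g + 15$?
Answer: $\frac{155720}{3} \approx 51907.0$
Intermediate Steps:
$P{\left(C,g \right)} = - \frac{13}{3} - \frac{g C^{2}}{3}$ ($P{\left(C,g \right)} = \frac{2}{3} - \frac{C C g + 15}{3} = \frac{2}{3} - \frac{C^{2} g + 15}{3} = \frac{2}{3} - \frac{g C^{2} + 15}{3} = \frac{2}{3} - \frac{15 + g C^{2}}{3} = \frac{2}{3} - \left(5 + \frac{g C^{2}}{3}\right) = - \frac{13}{3} - \frac{g C^{2}}{3}$)
$-157 + P{\left(-8,-6 \right)} 421 = -157 + \left(- \frac{13}{3} - - 2 \left(-8\right)^{2}\right) 421 = -157 + \left(- \frac{13}{3} - \left(-2\right) 64\right) 421 = -157 + \left(- \frac{13}{3} + 128\right) 421 = -157 + \frac{371}{3} \cdot 421 = -157 + \frac{156191}{3} = \frac{155720}{3}$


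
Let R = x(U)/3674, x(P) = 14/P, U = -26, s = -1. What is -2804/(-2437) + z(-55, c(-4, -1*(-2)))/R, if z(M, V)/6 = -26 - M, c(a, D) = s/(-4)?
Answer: -20252883328/17059 ≈ -1.1872e+6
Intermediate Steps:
c(a, D) = 1/4 (c(a, D) = -1/(-4) = -1*(-1/4) = 1/4)
z(M, V) = -156 - 6*M (z(M, V) = 6*(-26 - M) = -156 - 6*M)
R = -7/47762 (R = (14/(-26))/3674 = (14*(-1/26))*(1/3674) = -7/13*1/3674 = -7/47762 ≈ -0.00014656)
-2804/(-2437) + z(-55, c(-4, -1*(-2)))/R = -2804/(-2437) + (-156 - 6*(-55))/(-7/47762) = -2804*(-1/2437) + (-156 + 330)*(-47762/7) = 2804/2437 + 174*(-47762/7) = 2804/2437 - 8310588/7 = -20252883328/17059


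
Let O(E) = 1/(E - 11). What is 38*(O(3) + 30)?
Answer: 4541/4 ≈ 1135.3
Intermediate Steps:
O(E) = 1/(-11 + E)
38*(O(3) + 30) = 38*(1/(-11 + 3) + 30) = 38*(1/(-8) + 30) = 38*(-⅛ + 30) = 38*(239/8) = 4541/4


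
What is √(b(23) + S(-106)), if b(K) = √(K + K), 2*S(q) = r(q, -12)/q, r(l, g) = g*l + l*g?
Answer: √(-12 + √46) ≈ 2.2842*I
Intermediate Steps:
r(l, g) = 2*g*l (r(l, g) = g*l + g*l = 2*g*l)
S(q) = -12 (S(q) = ((2*(-12)*q)/q)/2 = ((-24*q)/q)/2 = (½)*(-24) = -12)
b(K) = √2*√K (b(K) = √(2*K) = √2*√K)
√(b(23) + S(-106)) = √(√2*√23 - 12) = √(√46 - 12) = √(-12 + √46)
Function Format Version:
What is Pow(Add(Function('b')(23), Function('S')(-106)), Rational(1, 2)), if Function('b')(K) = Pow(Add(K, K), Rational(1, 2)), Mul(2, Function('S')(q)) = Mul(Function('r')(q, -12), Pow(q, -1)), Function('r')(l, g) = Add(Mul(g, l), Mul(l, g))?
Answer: Pow(Add(-12, Pow(46, Rational(1, 2))), Rational(1, 2)) ≈ Mul(2.2842, I)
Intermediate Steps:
Function('r')(l, g) = Mul(2, g, l) (Function('r')(l, g) = Add(Mul(g, l), Mul(g, l)) = Mul(2, g, l))
Function('S')(q) = -12 (Function('S')(q) = Mul(Rational(1, 2), Mul(Mul(2, -12, q), Pow(q, -1))) = Mul(Rational(1, 2), Mul(Mul(-24, q), Pow(q, -1))) = Mul(Rational(1, 2), -24) = -12)
Function('b')(K) = Mul(Pow(2, Rational(1, 2)), Pow(K, Rational(1, 2))) (Function('b')(K) = Pow(Mul(2, K), Rational(1, 2)) = Mul(Pow(2, Rational(1, 2)), Pow(K, Rational(1, 2))))
Pow(Add(Function('b')(23), Function('S')(-106)), Rational(1, 2)) = Pow(Add(Mul(Pow(2, Rational(1, 2)), Pow(23, Rational(1, 2))), -12), Rational(1, 2)) = Pow(Add(Pow(46, Rational(1, 2)), -12), Rational(1, 2)) = Pow(Add(-12, Pow(46, Rational(1, 2))), Rational(1, 2))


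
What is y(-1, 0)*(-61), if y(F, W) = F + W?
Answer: 61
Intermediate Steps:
y(-1, 0)*(-61) = (-1 + 0)*(-61) = -1*(-61) = 61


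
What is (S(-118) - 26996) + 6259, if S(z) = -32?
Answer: -20769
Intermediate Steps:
(S(-118) - 26996) + 6259 = (-32 - 26996) + 6259 = -27028 + 6259 = -20769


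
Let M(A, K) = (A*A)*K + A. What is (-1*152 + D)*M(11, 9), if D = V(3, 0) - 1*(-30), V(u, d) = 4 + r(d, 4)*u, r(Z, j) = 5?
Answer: -113300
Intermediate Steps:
V(u, d) = 4 + 5*u
M(A, K) = A + K*A² (M(A, K) = A²*K + A = K*A² + A = A + K*A²)
D = 49 (D = (4 + 5*3) - 1*(-30) = (4 + 15) + 30 = 19 + 30 = 49)
(-1*152 + D)*M(11, 9) = (-1*152 + 49)*(11*(1 + 11*9)) = (-152 + 49)*(11*(1 + 99)) = -1133*100 = -103*1100 = -113300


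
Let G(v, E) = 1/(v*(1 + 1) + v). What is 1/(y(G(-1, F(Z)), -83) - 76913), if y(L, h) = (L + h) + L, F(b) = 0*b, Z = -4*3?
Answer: -3/230990 ≈ -1.2988e-5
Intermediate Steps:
Z = -12
F(b) = 0
G(v, E) = 1/(3*v) (G(v, E) = 1/(v*2 + v) = 1/(2*v + v) = 1/(3*v))
y(L, h) = h + 2*L
1/(y(G(-1, F(Z)), -83) - 76913) = 1/((-83 + 2*((1/3)/(-1))) - 76913) = 1/((-83 + 2*((1/3)*(-1))) - 76913) = 1/((-83 + 2*(-1/3)) - 76913) = 1/((-83 - 2/3) - 76913) = 1/(-251/3 - 76913) = 1/(-230990/3) = -3/230990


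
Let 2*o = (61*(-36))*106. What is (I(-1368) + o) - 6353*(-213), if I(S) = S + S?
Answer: 1234065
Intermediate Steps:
I(S) = 2*S
o = -116388 (o = ((61*(-36))*106)/2 = (-2196*106)/2 = (½)*(-232776) = -116388)
(I(-1368) + o) - 6353*(-213) = (2*(-1368) - 116388) - 6353*(-213) = (-2736 - 116388) + 1353189 = -119124 + 1353189 = 1234065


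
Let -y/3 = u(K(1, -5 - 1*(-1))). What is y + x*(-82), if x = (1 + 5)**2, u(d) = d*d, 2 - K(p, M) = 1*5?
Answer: -2979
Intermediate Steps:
K(p, M) = -3 (K(p, M) = 2 - 5 = -3)
u(d) = d**2
x = 36 (x = 6**2 = 36)
y = -27 (y = -3*(-3)**2 = -3*9 = -27)
y + x*(-82) = -27 + 36*(-82) = -27 - 2952 = -2979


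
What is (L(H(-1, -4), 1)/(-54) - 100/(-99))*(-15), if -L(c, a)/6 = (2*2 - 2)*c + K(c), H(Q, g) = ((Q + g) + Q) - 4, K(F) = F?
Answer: 1150/33 ≈ 34.849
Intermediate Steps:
H(Q, g) = -4 + g + 2*Q (H(Q, g) = (g + 2*Q) - 4 = -4 + g + 2*Q)
L(c, a) = -18*c (L(c, a) = -6*((2*2 - 2)*c + c) = -6*((4 - 2)*c + c) = -6*(2*c + c) = -18*c)
(L(H(-1, -4), 1)/(-54) - 100/(-99))*(-15) = (-18*(-4 - 4 + 2*(-1))/(-54) - 100/(-99))*(-15) = (-18*(-4 - 4 - 2)*(-1/54) - 100*(-1/99))*(-15) = (-18*(-10)*(-1/54) + 100/99)*(-15) = (180*(-1/54) + 100/99)*(-15) = (-10/3 + 100/99)*(-15) = -230/99*(-15) = 1150/33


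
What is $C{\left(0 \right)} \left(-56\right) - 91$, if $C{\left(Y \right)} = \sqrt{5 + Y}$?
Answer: $-91 - 56 \sqrt{5} \approx -216.22$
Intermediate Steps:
$C{\left(0 \right)} \left(-56\right) - 91 = \sqrt{5 + 0} \left(-56\right) - 91 = \sqrt{5} \left(-56\right) - 91 = - 56 \sqrt{5} - 91 = -91 - 56 \sqrt{5}$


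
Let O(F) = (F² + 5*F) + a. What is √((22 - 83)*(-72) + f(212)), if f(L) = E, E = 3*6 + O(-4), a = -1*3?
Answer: √4403 ≈ 66.355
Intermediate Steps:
a = -3
O(F) = -3 + F² + 5*F (O(F) = (F² + 5*F) - 3 = -3 + F² + 5*F)
E = 11 (E = 3*6 + (-3 + (-4)² + 5*(-4)) = 18 + (-3 + 16 - 20) = 18 - 7 = 11)
f(L) = 11
√((22 - 83)*(-72) + f(212)) = √((22 - 83)*(-72) + 11) = √(-61*(-72) + 11) = √(4392 + 11) = √4403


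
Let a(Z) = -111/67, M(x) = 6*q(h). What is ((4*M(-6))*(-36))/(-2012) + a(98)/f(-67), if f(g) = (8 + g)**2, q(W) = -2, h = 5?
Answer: -100809897/117313181 ≈ -0.85932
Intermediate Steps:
M(x) = -12 (M(x) = 6*(-2) = -12)
a(Z) = -111/67 (a(Z) = -111*1/67 = -111/67)
((4*M(-6))*(-36))/(-2012) + a(98)/f(-67) = ((4*(-12))*(-36))/(-2012) - 111/(67*(8 - 67)**2) = -48*(-36)*(-1/2012) - 111/(67*((-59)**2)) = 1728*(-1/2012) - 111/67/3481 = -432/503 - 111/67*1/3481 = -432/503 - 111/233227 = -100809897/117313181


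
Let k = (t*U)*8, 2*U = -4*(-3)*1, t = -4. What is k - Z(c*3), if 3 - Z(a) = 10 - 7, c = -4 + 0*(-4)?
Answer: -192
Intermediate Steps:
c = -4 (c = -4 + 0 = -4)
U = 6 (U = (-4*(-3)*1)/2 = (12*1)/2 = (½)*12 = 6)
Z(a) = 0 (Z(a) = 3 - (10 - 7) = 3 - 1*3 = 3 - 3 = 0)
k = -192 (k = -4*6*8 = -24*8 = -192)
k - Z(c*3) = -192 - 1*0 = -192 + 0 = -192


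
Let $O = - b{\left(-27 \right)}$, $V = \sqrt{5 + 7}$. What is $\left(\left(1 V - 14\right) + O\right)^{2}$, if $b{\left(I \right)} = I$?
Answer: $181 + 52 \sqrt{3} \approx 271.07$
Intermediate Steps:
$V = 2 \sqrt{3}$ ($V = \sqrt{12} = 2 \sqrt{3} \approx 3.4641$)
$O = 27$ ($O = \left(-1\right) \left(-27\right) = 27$)
$\left(\left(1 V - 14\right) + O\right)^{2} = \left(\left(1 \cdot 2 \sqrt{3} - 14\right) + 27\right)^{2} = \left(\left(2 \sqrt{3} - 14\right) + 27\right)^{2} = \left(\left(-14 + 2 \sqrt{3}\right) + 27\right)^{2} = \left(13 + 2 \sqrt{3}\right)^{2}$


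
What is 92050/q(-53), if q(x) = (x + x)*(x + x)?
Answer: 46025/5618 ≈ 8.1924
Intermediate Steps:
q(x) = 4*x² (q(x) = (2*x)*(2*x) = 4*x²)
92050/q(-53) = 92050/((4*(-53)²)) = 92050/((4*2809)) = 92050/11236 = 92050*(1/11236) = 46025/5618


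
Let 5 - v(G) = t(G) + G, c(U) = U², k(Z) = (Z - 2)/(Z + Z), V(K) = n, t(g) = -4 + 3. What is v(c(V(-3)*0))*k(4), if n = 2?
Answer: 3/2 ≈ 1.5000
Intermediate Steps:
t(g) = -1
V(K) = 2
k(Z) = (-2 + Z)/(2*Z) (k(Z) = (-2 + Z)/((2*Z)) = (-2 + Z)*(1/(2*Z)) = (-2 + Z)/(2*Z))
v(G) = 6 - G (v(G) = 5 - (-1 + G) = 5 + (1 - G) = 6 - G)
v(c(V(-3)*0))*k(4) = (6 - (2*0)²)*((½)*(-2 + 4)/4) = (6 - 1*0²)*((½)*(¼)*2) = (6 - 1*0)*(¼) = (6 + 0)*(¼) = 6*(¼) = 3/2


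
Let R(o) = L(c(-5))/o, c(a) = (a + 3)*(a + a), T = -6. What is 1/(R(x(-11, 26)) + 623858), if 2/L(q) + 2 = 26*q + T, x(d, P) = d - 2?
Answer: 3328/2076199423 ≈ 1.6029e-6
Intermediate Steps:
c(a) = 2*a*(3 + a) (c(a) = (3 + a)*(2*a) = 2*a*(3 + a))
x(d, P) = -2 + d
L(q) = 2/(-8 + 26*q) (L(q) = 2/(-2 + (26*q - 6)) = 2/(-2 + (-6 + 26*q)) = 2/(-8 + 26*q))
R(o) = 1/(256*o) (R(o) = 1/((-4 + 13*(2*(-5)*(3 - 5)))*o) = 1/((-4 + 13*(2*(-5)*(-2)))*o) = 1/((-4 + 13*20)*o) = 1/((-4 + 260)*o) = 1/(256*o))
1/(R(x(-11, 26)) + 623858) = 1/(1/(256*(-2 - 11)) + 623858) = 1/((1/256)/(-13) + 623858) = 1/((1/256)*(-1/13) + 623858) = 1/(-1/3328 + 623858) = 1/(2076199423/3328) = 3328/2076199423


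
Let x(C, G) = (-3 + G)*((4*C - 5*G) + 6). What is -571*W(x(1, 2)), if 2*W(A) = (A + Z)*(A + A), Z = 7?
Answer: 0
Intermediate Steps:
x(C, G) = (-3 + G)*(6 - 5*G + 4*C) (x(C, G) = (-3 + G)*((-5*G + 4*C) + 6) = (-3 + G)*(6 - 5*G + 4*C))
W(A) = A*(7 + A) (W(A) = ((A + 7)*(A + A))/2 = ((7 + A)*(2*A))/2 = (2*A*(7 + A))/2 = A*(7 + A))
-571*W(x(1, 2)) = -571*(-18 - 12*1 - 5*2² + 21*2 + 4*1*2)*(7 + (-18 - 12*1 - 5*2² + 21*2 + 4*1*2)) = -571*(-18 - 12 - 5*4 + 42 + 8)*(7 + (-18 - 12 - 5*4 + 42 + 8)) = -571*(-18 - 12 - 20 + 42 + 8)*(7 + (-18 - 12 - 20 + 42 + 8)) = -0*(7 + 0) = -0*7 = -571*0 = 0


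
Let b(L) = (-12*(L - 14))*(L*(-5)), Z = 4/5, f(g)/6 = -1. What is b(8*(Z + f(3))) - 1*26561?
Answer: 561083/5 ≈ 1.1222e+5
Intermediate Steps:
f(g) = -6 (f(g) = 6*(-1) = -6)
Z = ⅘ (Z = 4*(⅕) = ⅘ ≈ 0.80000)
b(L) = -5*L*(168 - 12*L) (b(L) = (-12*(-14 + L))*(-5*L) = (168 - 12*L)*(-5*L) = -5*L*(168 - 12*L))
b(8*(Z + f(3))) - 1*26561 = 60*(8*(⅘ - 6))*(-14 + 8*(⅘ - 6)) - 1*26561 = 60*(8*(-26/5))*(-14 + 8*(-26/5)) - 26561 = 60*(-208/5)*(-14 - 208/5) - 26561 = 60*(-208/5)*(-278/5) - 26561 = 693888/5 - 26561 = 561083/5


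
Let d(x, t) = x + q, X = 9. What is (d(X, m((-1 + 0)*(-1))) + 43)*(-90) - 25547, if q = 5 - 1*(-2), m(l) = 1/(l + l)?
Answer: -30857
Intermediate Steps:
m(l) = 1/(2*l)
q = 7 (q = 5 + 2 = 7)
d(x, t) = 7 + x (d(x, t) = x + 7 = 7 + x)
(d(X, m((-1 + 0)*(-1))) + 43)*(-90) - 25547 = ((7 + 9) + 43)*(-90) - 25547 = (16 + 43)*(-90) - 25547 = 59*(-90) - 25547 = -5310 - 25547 = -30857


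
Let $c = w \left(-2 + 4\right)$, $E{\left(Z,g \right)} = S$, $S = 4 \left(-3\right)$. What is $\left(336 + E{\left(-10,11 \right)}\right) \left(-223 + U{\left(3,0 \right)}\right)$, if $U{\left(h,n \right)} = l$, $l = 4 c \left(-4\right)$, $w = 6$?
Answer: $-134460$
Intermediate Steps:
$S = -12$
$E{\left(Z,g \right)} = -12$
$c = 12$ ($c = 6 \left(-2 + 4\right) = 6 \cdot 2 = 12$)
$l = -192$ ($l = 4 \cdot 12 \left(-4\right) = 48 \left(-4\right) = -192$)
$U{\left(h,n \right)} = -192$
$\left(336 + E{\left(-10,11 \right)}\right) \left(-223 + U{\left(3,0 \right)}\right) = \left(336 - 12\right) \left(-223 - 192\right) = 324 \left(-415\right) = -134460$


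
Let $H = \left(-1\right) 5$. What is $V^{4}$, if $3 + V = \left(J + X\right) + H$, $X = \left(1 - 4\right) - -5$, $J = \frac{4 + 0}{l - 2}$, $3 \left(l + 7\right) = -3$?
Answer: $\frac{1048576}{625} \approx 1677.7$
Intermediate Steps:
$l = -8$ ($l = -7 + \frac{1}{3} \left(-3\right) = -7 - 1 = -8$)
$J = - \frac{2}{5}$ ($J = \frac{4 + 0}{-8 - 2} = \frac{4}{-10} = 4 \left(- \frac{1}{10}\right) = - \frac{2}{5} \approx -0.4$)
$H = -5$
$X = 2$ ($X = -3 + 5 = 2$)
$V = - \frac{32}{5}$ ($V = -3 + \left(\left(- \frac{2}{5} + 2\right) - 5\right) = -3 + \left(\frac{8}{5} - 5\right) = -3 - \frac{17}{5} = - \frac{32}{5} \approx -6.4$)
$V^{4} = \left(- \frac{32}{5}\right)^{4} = \frac{1048576}{625}$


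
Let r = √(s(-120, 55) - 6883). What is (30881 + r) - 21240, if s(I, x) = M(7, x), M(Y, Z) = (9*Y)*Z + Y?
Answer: 9641 + 3*I*√379 ≈ 9641.0 + 58.404*I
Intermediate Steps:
M(Y, Z) = Y + 9*Y*Z (M(Y, Z) = 9*Y*Z + Y = Y + 9*Y*Z)
s(I, x) = 7 + 63*x (s(I, x) = 7*(1 + 9*x) = 7 + 63*x)
r = 3*I*√379 (r = √((7 + 63*55) - 6883) = √((7 + 3465) - 6883) = √(3472 - 6883) = √(-3411) = 3*I*√379 ≈ 58.404*I)
(30881 + r) - 21240 = (30881 + 3*I*√379) - 21240 = 9641 + 3*I*√379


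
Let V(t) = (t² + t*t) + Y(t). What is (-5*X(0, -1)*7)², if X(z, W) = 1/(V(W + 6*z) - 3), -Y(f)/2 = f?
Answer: 1225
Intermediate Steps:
Y(f) = -2*f
V(t) = -2*t + 2*t² (V(t) = (t² + t*t) - 2*t = (t² + t²) - 2*t = 2*t² - 2*t = -2*t + 2*t²)
X(z, W) = 1/(-3 + 2*(W + 6*z)*(-1 + W + 6*z)) (X(z, W) = 1/(2*(W + 6*z)*(-1 + (W + 6*z)) - 3) = 1/(2*(W + 6*z)*(-1 + W + 6*z) - 3) = 1/(-3 + 2*(W + 6*z)*(-1 + W + 6*z)))
(-5*X(0, -1)*7)² = (-(-5)/(3 - 2*(-1 + 6*0)² + 2*(-1) + 12*0)*7)² = (-(-5)/(3 - 2*(-1 + 0)² - 2 + 0)*7)² = (-(-5)/(3 - 2*(-1)² - 2 + 0)*7)² = (-(-5)/(3 - 2*1 - 2 + 0)*7)² = (-(-5)/(3 - 2 - 2 + 0)*7)² = (-(-5)/(-1)*7)² = (-(-5)*(-1)*7)² = (-5*1*7)² = (-5*7)² = (-35)² = 1225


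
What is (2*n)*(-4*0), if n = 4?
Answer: 0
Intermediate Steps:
(2*n)*(-4*0) = (2*4)*(-4*0) = 8*0 = 0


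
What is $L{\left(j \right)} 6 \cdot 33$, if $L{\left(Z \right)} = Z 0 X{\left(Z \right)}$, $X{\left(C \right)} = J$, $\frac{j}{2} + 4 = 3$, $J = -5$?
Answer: $0$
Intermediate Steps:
$j = -2$ ($j = -8 + 2 \cdot 3 = -8 + 6 = -2$)
$X{\left(C \right)} = -5$
$L{\left(Z \right)} = 0$ ($L{\left(Z \right)} = Z 0 \left(-5\right) = 0 \left(-5\right) = 0$)
$L{\left(j \right)} 6 \cdot 33 = 0 \cdot 6 \cdot 33 = 0 \cdot 33 = 0$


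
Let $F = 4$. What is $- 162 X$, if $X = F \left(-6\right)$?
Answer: $3888$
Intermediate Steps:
$X = -24$ ($X = 4 \left(-6\right) = -24$)
$- 162 X = \left(-162\right) \left(-24\right) = 3888$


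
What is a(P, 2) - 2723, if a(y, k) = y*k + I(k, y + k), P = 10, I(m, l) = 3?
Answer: -2700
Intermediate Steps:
a(y, k) = 3 + k*y (a(y, k) = y*k + 3 = k*y + 3 = 3 + k*y)
a(P, 2) - 2723 = (3 + 2*10) - 2723 = (3 + 20) - 2723 = 23 - 2723 = -2700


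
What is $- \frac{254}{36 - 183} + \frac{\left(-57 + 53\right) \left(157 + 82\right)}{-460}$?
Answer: $\frac{64343}{16905} \approx 3.8062$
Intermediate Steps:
$- \frac{254}{36 - 183} + \frac{\left(-57 + 53\right) \left(157 + 82\right)}{-460} = - \frac{254}{36 - 183} + \left(-4\right) 239 \left(- \frac{1}{460}\right) = - \frac{254}{-147} - - \frac{239}{115} = \left(-254\right) \left(- \frac{1}{147}\right) + \frac{239}{115} = \frac{254}{147} + \frac{239}{115} = \frac{64343}{16905}$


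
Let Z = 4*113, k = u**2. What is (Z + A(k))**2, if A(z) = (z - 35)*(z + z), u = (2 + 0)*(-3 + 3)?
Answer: 204304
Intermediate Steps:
u = 0 (u = 2*0 = 0)
k = 0 (k = 0**2 = 0)
A(z) = 2*z*(-35 + z) (A(z) = (-35 + z)*(2*z) = 2*z*(-35 + z))
Z = 452
(Z + A(k))**2 = (452 + 2*0*(-35 + 0))**2 = (452 + 2*0*(-35))**2 = (452 + 0)**2 = 452**2 = 204304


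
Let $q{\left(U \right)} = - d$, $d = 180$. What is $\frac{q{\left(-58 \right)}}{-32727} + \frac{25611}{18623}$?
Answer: $\frac{280507779}{203158307} \approx 1.3807$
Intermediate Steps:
$q{\left(U \right)} = -180$ ($q{\left(U \right)} = \left(-1\right) 180 = -180$)
$\frac{q{\left(-58 \right)}}{-32727} + \frac{25611}{18623} = - \frac{180}{-32727} + \frac{25611}{18623} = \left(-180\right) \left(- \frac{1}{32727}\right) + 25611 \cdot \frac{1}{18623} = \frac{60}{10909} + \frac{25611}{18623} = \frac{280507779}{203158307}$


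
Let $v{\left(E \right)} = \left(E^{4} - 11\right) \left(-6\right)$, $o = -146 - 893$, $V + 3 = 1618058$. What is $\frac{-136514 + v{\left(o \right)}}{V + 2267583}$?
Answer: $- \frac{3496096836547}{1942819} \approx -1.7995 \cdot 10^{6}$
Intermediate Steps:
$V = 1618055$ ($V = -3 + 1618058 = 1618055$)
$o = -1039$ ($o = -146 - 893 = -1039$)
$v{\left(E \right)} = 66 - 6 E^{4}$ ($v{\left(E \right)} = \left(-11 + E^{4}\right) \left(-6\right) = 66 - 6 E^{4}$)
$\frac{-136514 + v{\left(o \right)}}{V + 2267583} = \frac{-136514 + \left(66 - 6 \left(-1039\right)^{4}\right)}{1618055 + 2267583} = \frac{-136514 + \left(66 - 6992193536646\right)}{3885638} = \left(-136514 + \left(66 - 6992193536646\right)\right) \frac{1}{3885638} = \left(-136514 - 6992193536580\right) \frac{1}{3885638} = \left(-6992193673094\right) \frac{1}{3885638} = - \frac{3496096836547}{1942819}$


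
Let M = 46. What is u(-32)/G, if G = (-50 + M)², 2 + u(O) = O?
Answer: -17/8 ≈ -2.1250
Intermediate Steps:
u(O) = -2 + O
G = 16 (G = (-50 + 46)² = (-4)² = 16)
u(-32)/G = (-2 - 32)/16 = -34*1/16 = -17/8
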